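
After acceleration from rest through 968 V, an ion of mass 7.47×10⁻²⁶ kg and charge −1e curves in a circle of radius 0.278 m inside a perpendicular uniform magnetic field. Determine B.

v = √(2|q|V/m) = √(2·1.602×10⁻¹⁹·968/7.47×10⁻²⁶) ≈ 6.444×10⁴ m/s.
B = mv/(|q|r) = (7.47×10⁻²⁶)(6.444×10⁴)/((1.602×10⁻¹⁹)(0.278)) ≈ 0.108 T.

B ≈ 0.108 T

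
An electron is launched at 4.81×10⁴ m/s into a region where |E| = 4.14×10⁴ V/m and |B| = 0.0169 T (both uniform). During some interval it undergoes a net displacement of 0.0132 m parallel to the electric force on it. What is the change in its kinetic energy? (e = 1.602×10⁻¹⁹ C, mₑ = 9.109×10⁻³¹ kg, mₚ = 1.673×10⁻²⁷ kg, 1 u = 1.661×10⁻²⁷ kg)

The magnetic force is always ⟂ v and does no work; only the electric force changes KE.
ΔKE = F_E · d = |q|E d = (1.602×10⁻¹⁹)(4.14×10⁴)(0.0132) ≈ 8.75×10⁻¹⁷ J.

ΔKE ≈ 8.75×10⁻¹⁷ J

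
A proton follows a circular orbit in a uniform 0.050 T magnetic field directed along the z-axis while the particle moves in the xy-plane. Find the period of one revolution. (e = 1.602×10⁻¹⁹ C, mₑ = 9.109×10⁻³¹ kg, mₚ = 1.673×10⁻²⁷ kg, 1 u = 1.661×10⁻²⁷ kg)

The cyclotron period depends only on m, q, B: T = 2πm/(|q|B).
T = 2π(1.673×10⁻²⁷)/((1.602×10⁻¹⁹)(0.050)) ≈ 1.3×10⁻⁶ s.

T ≈ 1.3×10⁻⁶ s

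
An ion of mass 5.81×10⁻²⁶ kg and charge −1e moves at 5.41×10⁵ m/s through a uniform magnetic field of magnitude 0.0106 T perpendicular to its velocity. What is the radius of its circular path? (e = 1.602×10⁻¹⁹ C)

r ≈ 18.5 m

The magnetic force provides the centripetal force: |q|vB = mv²/r.
r = mv/(|q|B) = (5.81×10⁻²⁶)(5.41×10⁵)/((1.602×10⁻¹⁹)(0.0106)) ≈ 18.5 m.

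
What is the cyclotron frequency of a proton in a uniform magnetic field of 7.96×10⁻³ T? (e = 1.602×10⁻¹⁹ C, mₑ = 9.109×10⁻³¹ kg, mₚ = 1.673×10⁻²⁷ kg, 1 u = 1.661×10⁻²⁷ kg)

f = |q|B/(2πm).
f = (1.602×10⁻¹⁹)(7.96×10⁻³)/(2π·1.673×10⁻²⁷) ≈ 1.21×10⁵ Hz.

f ≈ 1.21×10⁵ Hz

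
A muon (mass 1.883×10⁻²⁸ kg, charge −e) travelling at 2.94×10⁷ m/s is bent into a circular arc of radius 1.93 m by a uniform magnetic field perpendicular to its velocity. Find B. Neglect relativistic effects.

From |q|vB = mv²/r, B = mv/(|q|r).
B = (1.883×10⁻²⁸)(2.94×10⁷)/((1.602×10⁻¹⁹)(1.93)) ≈ 0.0179 T.

B ≈ 0.0179 T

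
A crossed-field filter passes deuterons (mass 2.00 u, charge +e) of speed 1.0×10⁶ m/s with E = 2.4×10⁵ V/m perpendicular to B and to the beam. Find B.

B = 0.24 T

Balance of forces in the selector: qE = qvB ⇒ B = E/v.
B = 2.4×10⁵/1.0×10⁶ = 0.24 T.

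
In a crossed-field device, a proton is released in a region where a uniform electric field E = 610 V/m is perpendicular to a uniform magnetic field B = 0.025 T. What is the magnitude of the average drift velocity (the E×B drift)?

v_d ≈ 2.4×10⁴ m/s

The E×B drift speed is v_d = E/B.
v_d = 610/0.025 = 2.4×10⁴ m/s.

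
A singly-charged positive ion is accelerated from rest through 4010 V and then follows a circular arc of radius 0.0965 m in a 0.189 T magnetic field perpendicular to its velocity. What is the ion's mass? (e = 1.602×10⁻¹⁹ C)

Combine |q|V = ½mv² and r = mv/(|q|B): eliminate v to get m = qB²r²/(2V).
m = (1.602×10⁻¹⁹)(0.189)²(0.0965)²/(2·4010) ≈ 6.64×10⁻²⁷ kg.

m ≈ 6.64×10⁻²⁷ kg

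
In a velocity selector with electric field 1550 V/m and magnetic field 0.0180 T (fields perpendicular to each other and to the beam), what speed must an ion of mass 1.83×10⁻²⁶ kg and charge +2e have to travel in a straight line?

v = 8.61×10⁴ m/s

Zero net Lorentz force requires |qE| = |q v×B|, i.e. E = vB.
v = E/B = 1550/0.0180 = 8.61×10⁴ m/s.
The result is independent of the particle's charge and mass.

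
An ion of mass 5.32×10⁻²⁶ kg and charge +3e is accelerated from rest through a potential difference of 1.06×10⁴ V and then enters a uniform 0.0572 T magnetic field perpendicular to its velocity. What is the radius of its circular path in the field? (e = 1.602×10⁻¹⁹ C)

Acceleration: |q|V = ½mv² ⇒ v = √(2|q|V/m) = √(2·4.806×10⁻¹⁹·1.06×10⁴/5.32×10⁻²⁶) ≈ 4.376×10⁵ m/s.
In the field: r = mv/(|q|B) = (5.32×10⁻²⁶)(4.376×10⁵)/((4.806×10⁻¹⁹)(0.0572)) ≈ 0.847 m.

r ≈ 0.847 m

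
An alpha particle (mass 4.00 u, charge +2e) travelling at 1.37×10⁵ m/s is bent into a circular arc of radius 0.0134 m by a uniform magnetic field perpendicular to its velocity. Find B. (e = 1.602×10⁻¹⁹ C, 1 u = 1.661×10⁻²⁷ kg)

B ≈ 0.212 T

From |q|vB = mv²/r, B = mv/(|q|r).
B = (6.644×10⁻²⁷)(1.37×10⁵)/((3.204×10⁻¹⁹)(0.0134)) ≈ 0.212 T.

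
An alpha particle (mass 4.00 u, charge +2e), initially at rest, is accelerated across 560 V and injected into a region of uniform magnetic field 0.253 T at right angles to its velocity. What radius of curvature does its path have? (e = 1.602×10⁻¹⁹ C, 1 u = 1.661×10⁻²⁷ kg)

r ≈ 0.0190 m

Acceleration: |q|V = ½mv² ⇒ v = √(2|q|V/m) = √(2·3.204×10⁻¹⁹·560/6.644×10⁻²⁷) ≈ 2.324×10⁵ m/s.
In the field: r = mv/(|q|B) = (6.644×10⁻²⁷)(2.324×10⁵)/((3.204×10⁻¹⁹)(0.253)) ≈ 0.0190 m.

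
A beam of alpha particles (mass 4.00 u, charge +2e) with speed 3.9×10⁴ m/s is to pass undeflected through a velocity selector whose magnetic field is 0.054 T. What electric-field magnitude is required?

For straight-line motion qE = qvB, so E = vB.
E = 3.9×10⁴ × 0.054 = 2100 V/m.

E = 2100 V/m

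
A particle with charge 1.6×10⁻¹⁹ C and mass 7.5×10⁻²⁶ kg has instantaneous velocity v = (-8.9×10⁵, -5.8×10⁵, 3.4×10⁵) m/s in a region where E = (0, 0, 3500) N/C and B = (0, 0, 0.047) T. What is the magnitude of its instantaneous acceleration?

v×B = (-2.73×10⁴, 4.18×10⁴, 0) N/C.
E + v×B = (-2.73×10⁴, 4.18×10⁴, 3500) N/C.
F = q(E + v×B) = (1.6×10⁻¹⁹ C)·(-2.73×10⁴, 4.18×10⁴, 3500) = (-4.36×10⁻¹⁵, 6.69×10⁻¹⁵, 5.60×10⁻¹⁶) N.
|a| = |F|/m = 8.008×10⁻¹⁵/7.5×10⁻²⁶ ≈ 1.07×10¹¹ m/s².

|a| ≈ 1.07×10¹¹ m/s²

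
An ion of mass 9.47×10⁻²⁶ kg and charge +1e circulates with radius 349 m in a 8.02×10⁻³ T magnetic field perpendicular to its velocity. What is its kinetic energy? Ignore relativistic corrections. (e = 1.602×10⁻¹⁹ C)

v = |q|Br/m, then KE = ½mv² = (qBr)²/(2m).
v = (1.602×10⁻¹⁹)(8.02×10⁻³)(349)/9.47×10⁻²⁶ ≈ 4.735×10⁶ m/s.
KE = ½(9.47×10⁻²⁶)(4.735×10⁶)² ≈ 1.06×10⁻¹² J.

KE ≈ 1.06×10⁻¹² J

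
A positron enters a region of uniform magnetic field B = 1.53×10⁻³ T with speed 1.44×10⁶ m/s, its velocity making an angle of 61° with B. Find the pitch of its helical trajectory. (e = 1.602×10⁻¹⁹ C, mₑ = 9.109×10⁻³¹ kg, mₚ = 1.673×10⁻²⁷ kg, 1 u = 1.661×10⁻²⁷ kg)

v∥ = v cosθ = 1.44×10⁶·cos61° ≈ 6.981×10⁵ m/s.
T = 2πm/(|q|B) = 2π(9.109×10⁻³¹)/((1.602×10⁻¹⁹)(1.53×10⁻³)) ≈ 2.335×10⁻⁸ s.
pitch = v∥ T = (6.981×10⁵)(2.335×10⁻⁸) ≈ 0.0163 m.

p ≈ 0.0163 m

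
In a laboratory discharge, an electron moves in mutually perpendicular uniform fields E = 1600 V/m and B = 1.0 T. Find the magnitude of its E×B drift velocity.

The E×B drift speed is v_d = E/B.
v_d = 1600/1.0 = 1600 m/s.

v_d ≈ 1600 m/s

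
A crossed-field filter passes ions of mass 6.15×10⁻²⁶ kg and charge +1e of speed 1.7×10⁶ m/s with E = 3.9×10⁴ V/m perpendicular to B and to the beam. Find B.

B = 0.023 T

Balance of forces in the selector: qE = qvB ⇒ B = E/v.
B = 3.9×10⁴/1.7×10⁶ = 0.023 T.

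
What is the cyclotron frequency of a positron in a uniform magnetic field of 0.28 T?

f ≈ 7.8×10⁹ Hz

f = |q|B/(2πm).
f = (1.602×10⁻¹⁹)(0.28)/(2π·9.109×10⁻³¹) ≈ 7.8×10⁹ Hz.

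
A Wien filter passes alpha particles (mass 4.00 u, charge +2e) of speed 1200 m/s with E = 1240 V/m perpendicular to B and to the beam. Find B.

Balance of forces in the selector: qE = qvB ⇒ B = E/v.
B = 1240/1200 = 1.03 T.

B = 1.03 T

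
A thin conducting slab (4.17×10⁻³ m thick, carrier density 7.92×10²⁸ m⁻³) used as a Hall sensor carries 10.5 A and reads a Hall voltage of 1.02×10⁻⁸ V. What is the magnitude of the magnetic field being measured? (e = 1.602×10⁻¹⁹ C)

B ≈ 0.0514 T

From V_H = IB/(n e t), B = V_H n e t / I.
B = (1.02×10⁻⁸)(7.92×10²⁸)(1.602×10⁻¹⁹)(4.17×10⁻³)/10.5 ≈ 0.0514 T.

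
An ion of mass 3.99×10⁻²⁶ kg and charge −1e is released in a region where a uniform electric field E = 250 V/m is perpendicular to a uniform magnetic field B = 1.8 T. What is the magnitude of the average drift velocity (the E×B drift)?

The E×B drift speed is v_d = E/B.
v_d = 250/1.8 = 140 m/s.

v_d ≈ 140 m/s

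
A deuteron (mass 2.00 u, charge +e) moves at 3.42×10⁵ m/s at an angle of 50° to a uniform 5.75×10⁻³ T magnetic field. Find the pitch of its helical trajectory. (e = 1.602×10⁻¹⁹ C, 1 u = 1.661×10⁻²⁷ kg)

v∥ = v cosθ = 3.42×10⁵·cos50° ≈ 2.198×10⁵ m/s.
T = 2πm/(|q|B) = 2π(3.322×10⁻²⁷)/((1.602×10⁻¹⁹)(5.75×10⁻³)) ≈ 2.266×10⁻⁵ s.
pitch = v∥ T = (2.198×10⁵)(2.266×10⁻⁵) ≈ 4.98 m.

p ≈ 4.98 m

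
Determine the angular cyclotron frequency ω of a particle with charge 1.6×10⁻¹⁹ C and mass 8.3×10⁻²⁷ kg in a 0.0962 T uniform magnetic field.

ω = |q|B/m.
ω = (1.6×10⁻¹⁹)(0.0962)/8.3×10⁻²⁷ ≈ 1.85×10⁶ rad/s.

ω ≈ 1.85×10⁶ rad/s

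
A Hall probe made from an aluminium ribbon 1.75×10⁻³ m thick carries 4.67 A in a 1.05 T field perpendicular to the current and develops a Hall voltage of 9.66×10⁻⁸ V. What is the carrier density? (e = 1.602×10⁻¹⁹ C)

n ≈ 1.81×10²⁹ m⁻³

From V_H = IB/(n e t), n = IB/(V_H e t).
n = (4.67)(1.05)/((9.66×10⁻⁸)(1.602×10⁻¹⁹)(1.75×10⁻³)) ≈ 1.81×10²⁹ m⁻³.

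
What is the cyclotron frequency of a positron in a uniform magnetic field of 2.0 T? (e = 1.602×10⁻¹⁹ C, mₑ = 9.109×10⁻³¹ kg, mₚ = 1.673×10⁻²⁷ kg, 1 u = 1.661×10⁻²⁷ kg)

f = |q|B/(2πm).
f = (1.602×10⁻¹⁹)(2.0)/(2π·9.109×10⁻³¹) ≈ 5.6×10¹⁰ Hz.

f ≈ 5.6×10¹⁰ Hz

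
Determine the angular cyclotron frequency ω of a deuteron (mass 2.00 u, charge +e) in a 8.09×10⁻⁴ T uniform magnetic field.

ω = |q|B/m.
ω = (1.602×10⁻¹⁹)(8.09×10⁻⁴)/3.322×10⁻²⁷ ≈ 3.90×10⁴ rad/s.

ω ≈ 3.90×10⁴ rad/s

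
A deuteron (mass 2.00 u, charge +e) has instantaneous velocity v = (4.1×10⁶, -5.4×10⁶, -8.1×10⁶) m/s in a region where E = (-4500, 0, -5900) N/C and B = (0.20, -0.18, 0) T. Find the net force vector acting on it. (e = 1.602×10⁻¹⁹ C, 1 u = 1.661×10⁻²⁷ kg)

v×B = (-1.46×10⁶, -1.62×10⁶, 3.42×10⁵) N/C.
E + v×B = (-1.46×10⁶, -1.62×10⁶, 3.36×10⁵) N/C.
F = q(E + v×B) = (1.602×10⁻¹⁹ C)·(-1.46×10⁶, -1.62×10⁶, 3.36×10⁵) = (-2.34×10⁻¹³, -2.60×10⁻¹³, 5.38×10⁻¹⁴) N.

F ≈ (-2.34×10⁻¹³, -2.60×10⁻¹³, 5.38×10⁻¹⁴) N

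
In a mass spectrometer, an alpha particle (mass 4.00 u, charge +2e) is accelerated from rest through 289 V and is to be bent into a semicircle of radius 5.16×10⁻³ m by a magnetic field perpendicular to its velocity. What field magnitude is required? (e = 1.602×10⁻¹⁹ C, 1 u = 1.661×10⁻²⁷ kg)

B ≈ 0.671 T

v = √(2|q|V/m) = √(2·3.204×10⁻¹⁹·289/6.644×10⁻²⁷) ≈ 1.670×10⁵ m/s.
B = mv/(|q|r) = (6.644×10⁻²⁷)(1.670×10⁵)/((3.204×10⁻¹⁹)(5.16×10⁻³)) ≈ 0.671 T.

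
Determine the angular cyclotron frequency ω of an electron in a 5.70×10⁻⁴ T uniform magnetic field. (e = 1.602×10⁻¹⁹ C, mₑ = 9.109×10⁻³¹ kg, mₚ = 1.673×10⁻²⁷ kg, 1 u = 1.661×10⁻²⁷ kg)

ω = |q|B/m.
ω = (1.602×10⁻¹⁹)(5.70×10⁻⁴)/9.109×10⁻³¹ ≈ 1.00×10⁸ rad/s.

ω ≈ 1.00×10⁸ rad/s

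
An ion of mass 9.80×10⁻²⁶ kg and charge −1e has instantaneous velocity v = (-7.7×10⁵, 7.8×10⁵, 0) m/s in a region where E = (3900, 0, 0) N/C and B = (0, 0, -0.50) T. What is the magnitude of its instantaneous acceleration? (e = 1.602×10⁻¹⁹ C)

|a| ≈ 8.91×10¹¹ m/s²

v×B = (-3.90×10⁵, -3.85×10⁵, 0) N/C.
E + v×B = (-3.86×10⁵, -3.85×10⁵, 0) N/C.
F = q(E + v×B) = (−1.602×10⁻¹⁹ C)·(-3.86×10⁵, -3.85×10⁵, 0) = (6.19×10⁻¹⁴, 6.17×10⁻¹⁴, 0) N.
|a| = |F|/m = 8.735×10⁻¹⁴/9.80×10⁻²⁶ ≈ 8.91×10¹¹ m/s².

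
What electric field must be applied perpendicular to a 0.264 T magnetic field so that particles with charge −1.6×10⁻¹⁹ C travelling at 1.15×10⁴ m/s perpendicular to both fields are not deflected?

For straight-line motion qE = qvB, so E = vB.
E = 1.15×10⁴ × 0.264 = 3040 V/m.

E = 3040 V/m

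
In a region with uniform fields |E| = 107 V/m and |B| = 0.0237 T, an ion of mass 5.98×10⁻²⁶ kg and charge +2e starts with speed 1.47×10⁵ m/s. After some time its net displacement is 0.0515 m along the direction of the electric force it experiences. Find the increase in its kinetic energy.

The magnetic force is always ⟂ v and does no work; only the electric force changes KE.
ΔKE = F_E · d = |q|E d = (3.204×10⁻¹⁹)(107)(0.0515) ≈ 1.77×10⁻¹⁸ J.

ΔKE ≈ 1.77×10⁻¹⁸ J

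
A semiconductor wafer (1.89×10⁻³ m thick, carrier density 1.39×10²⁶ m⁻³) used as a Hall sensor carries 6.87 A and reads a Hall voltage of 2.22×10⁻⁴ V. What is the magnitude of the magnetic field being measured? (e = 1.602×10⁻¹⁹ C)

B ≈ 1.36 T

From V_H = IB/(n e t), B = V_H n e t / I.
B = (2.22×10⁻⁴)(1.39×10²⁶)(1.602×10⁻¹⁹)(1.89×10⁻³)/6.87 ≈ 1.36 T.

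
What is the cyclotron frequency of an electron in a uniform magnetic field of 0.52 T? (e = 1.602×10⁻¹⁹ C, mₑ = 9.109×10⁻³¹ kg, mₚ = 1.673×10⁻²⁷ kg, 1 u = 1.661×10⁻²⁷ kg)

f = |q|B/(2πm).
f = (1.602×10⁻¹⁹)(0.52)/(2π·9.109×10⁻³¹) ≈ 1.5×10¹⁰ Hz.

f ≈ 1.5×10¹⁰ Hz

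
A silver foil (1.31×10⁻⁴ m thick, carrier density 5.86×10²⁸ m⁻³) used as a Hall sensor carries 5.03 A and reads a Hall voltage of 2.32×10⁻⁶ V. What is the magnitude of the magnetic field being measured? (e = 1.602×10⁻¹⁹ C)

B ≈ 0.567 T

From V_H = IB/(n e t), B = V_H n e t / I.
B = (2.32×10⁻⁶)(5.86×10²⁸)(1.602×10⁻¹⁹)(1.31×10⁻⁴)/5.03 ≈ 0.567 T.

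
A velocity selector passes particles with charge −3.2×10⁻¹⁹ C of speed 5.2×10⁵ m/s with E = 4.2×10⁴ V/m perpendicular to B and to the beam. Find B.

Balance of forces in the selector: qE = qvB ⇒ B = E/v.
B = 4.2×10⁴/5.2×10⁵ = 0.081 T.

B = 0.081 T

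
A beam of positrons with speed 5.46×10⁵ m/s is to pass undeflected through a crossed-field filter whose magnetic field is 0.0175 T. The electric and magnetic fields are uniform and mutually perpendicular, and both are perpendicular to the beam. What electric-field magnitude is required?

For straight-line motion qE = qvB, so E = vB.
E = 5.46×10⁵ × 0.0175 = 9560 V/m.

E = 9560 V/m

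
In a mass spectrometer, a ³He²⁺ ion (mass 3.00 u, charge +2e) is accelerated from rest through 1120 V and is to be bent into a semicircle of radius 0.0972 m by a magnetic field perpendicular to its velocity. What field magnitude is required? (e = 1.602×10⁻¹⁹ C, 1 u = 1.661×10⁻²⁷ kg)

B ≈ 0.0607 T

v = √(2|q|V/m) = √(2·3.204×10⁻¹⁹·1120/4.983×10⁻²⁷) ≈ 3.795×10⁵ m/s.
B = mv/(|q|r) = (4.983×10⁻²⁷)(3.795×10⁵)/((3.204×10⁻¹⁹)(0.0972)) ≈ 0.0607 T.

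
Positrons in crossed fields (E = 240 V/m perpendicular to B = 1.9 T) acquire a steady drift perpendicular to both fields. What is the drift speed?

v_d ≈ 130 m/s

The steady drift has the magnetic force balancing the electric force, so v_d = E/B.
v_d = 240/1.9 = 130 m/s.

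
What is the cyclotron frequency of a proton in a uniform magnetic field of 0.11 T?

f = |q|B/(2πm).
f = (1.602×10⁻¹⁹)(0.11)/(2π·1.673×10⁻²⁷) ≈ 1.7×10⁶ Hz.

f ≈ 1.7×10⁶ Hz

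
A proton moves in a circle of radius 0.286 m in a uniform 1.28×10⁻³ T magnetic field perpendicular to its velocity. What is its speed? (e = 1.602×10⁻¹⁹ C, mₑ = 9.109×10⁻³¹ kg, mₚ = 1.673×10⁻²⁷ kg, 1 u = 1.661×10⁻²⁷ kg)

v ≈ 3.51×10⁴ m/s

From |q|vB = mv²/r, v = |q|Br/m.
v = (1.602×10⁻¹⁹)(1.28×10⁻³)(0.286)/1.673×10⁻²⁷ ≈ 3.51×10⁴ m/s.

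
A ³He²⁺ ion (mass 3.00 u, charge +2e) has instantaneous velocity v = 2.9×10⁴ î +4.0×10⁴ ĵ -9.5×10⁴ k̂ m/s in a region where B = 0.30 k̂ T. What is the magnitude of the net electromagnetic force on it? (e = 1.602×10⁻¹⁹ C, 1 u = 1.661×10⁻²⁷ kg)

v×B = (1.20×10⁴, -8700, 0) N/C.
F = q v×B = (3.204×10⁻¹⁹ C)·(1.20×10⁴, -8700, 0) = (3.84×10⁻¹⁵, -2.79×10⁻¹⁵, 0) N.
|F| = 4.75×10⁻¹⁵ N.

|F| ≈ 4.75×10⁻¹⁵ N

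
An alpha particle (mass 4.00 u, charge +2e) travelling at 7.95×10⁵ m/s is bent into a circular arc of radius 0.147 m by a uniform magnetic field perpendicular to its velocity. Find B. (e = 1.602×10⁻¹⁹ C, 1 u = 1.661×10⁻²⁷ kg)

From |q|vB = mv²/r, B = mv/(|q|r).
B = (6.644×10⁻²⁷)(7.95×10⁵)/((3.204×10⁻¹⁹)(0.147)) ≈ 0.112 T.

B ≈ 0.112 T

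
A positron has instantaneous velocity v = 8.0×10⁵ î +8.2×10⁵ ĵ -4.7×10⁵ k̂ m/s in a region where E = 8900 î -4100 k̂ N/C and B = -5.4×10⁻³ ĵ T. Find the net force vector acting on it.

v×B = (-2540, 0, -4320) N/C.
E + v×B = (6360, 0, -8420) N/C.
F = q(E + v×B) = (1.602×10⁻¹⁹ C)·(6360, 0, -8420) = (1.02×10⁻¹⁵, 0, -1.35×10⁻¹⁵) N.

F ≈ (1.02×10⁻¹⁵, 0, -1.35×10⁻¹⁵) N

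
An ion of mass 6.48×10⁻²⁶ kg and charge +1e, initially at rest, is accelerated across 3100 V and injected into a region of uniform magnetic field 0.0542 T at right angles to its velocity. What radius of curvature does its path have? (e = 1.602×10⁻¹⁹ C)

Acceleration: |q|V = ½mv² ⇒ v = √(2|q|V/m) = √(2·1.602×10⁻¹⁹·3100/6.48×10⁻²⁶) ≈ 1.238×10⁵ m/s.
In the field: r = mv/(|q|B) = (6.48×10⁻²⁶)(1.238×10⁵)/((1.602×10⁻¹⁹)(0.0542)) ≈ 0.924 m.

r ≈ 0.924 m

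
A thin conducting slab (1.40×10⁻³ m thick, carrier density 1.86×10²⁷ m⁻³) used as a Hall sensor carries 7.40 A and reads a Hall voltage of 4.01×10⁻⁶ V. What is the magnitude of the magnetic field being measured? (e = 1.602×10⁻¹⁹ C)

B ≈ 0.226 T

From V_H = IB/(n e t), B = V_H n e t / I.
B = (4.01×10⁻⁶)(1.86×10²⁷)(1.602×10⁻¹⁹)(1.40×10⁻³)/7.40 ≈ 0.226 T.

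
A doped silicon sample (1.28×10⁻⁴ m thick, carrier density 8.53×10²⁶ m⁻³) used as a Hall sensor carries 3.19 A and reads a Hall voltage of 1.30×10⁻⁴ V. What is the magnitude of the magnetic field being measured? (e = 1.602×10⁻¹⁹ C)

From V_H = IB/(n e t), B = V_H n e t / I.
B = (1.30×10⁻⁴)(8.53×10²⁶)(1.602×10⁻¹⁹)(1.28×10⁻⁴)/3.19 ≈ 0.713 T.

B ≈ 0.713 T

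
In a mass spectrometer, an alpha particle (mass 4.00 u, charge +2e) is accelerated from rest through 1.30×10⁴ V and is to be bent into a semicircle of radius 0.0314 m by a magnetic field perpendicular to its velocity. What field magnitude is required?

B ≈ 0.739 T

v = √(2|q|V/m) = √(2·3.204×10⁻¹⁹·1.30×10⁴/6.644×10⁻²⁷) ≈ 1.120×10⁶ m/s.
B = mv/(|q|r) = (6.644×10⁻²⁷)(1.120×10⁶)/((3.204×10⁻¹⁹)(0.0314)) ≈ 0.739 T.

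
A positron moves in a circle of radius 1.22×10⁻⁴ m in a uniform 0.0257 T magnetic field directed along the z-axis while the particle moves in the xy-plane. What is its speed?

v ≈ 5.51×10⁵ m/s

From |q|vB = mv²/r, v = |q|Br/m.
v = (1.602×10⁻¹⁹)(0.0257)(1.22×10⁻⁴)/9.109×10⁻³¹ ≈ 5.51×10⁵ m/s.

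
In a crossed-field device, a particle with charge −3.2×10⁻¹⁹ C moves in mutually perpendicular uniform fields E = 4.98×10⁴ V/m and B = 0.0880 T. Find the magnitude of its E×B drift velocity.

v_d ≈ 5.66×10⁵ m/s

The steady drift has the magnetic force balancing the electric force, so v_d = E/B.
v_d = 4.98×10⁴/0.0880 = 5.66×10⁵ m/s.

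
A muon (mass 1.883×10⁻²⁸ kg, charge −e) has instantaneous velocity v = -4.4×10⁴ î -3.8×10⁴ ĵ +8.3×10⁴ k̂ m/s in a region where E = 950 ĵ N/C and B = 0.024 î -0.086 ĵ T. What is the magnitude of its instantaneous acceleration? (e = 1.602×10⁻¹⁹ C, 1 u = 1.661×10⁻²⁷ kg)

v×B = (7140, 1990, 4700) N/C.
E + v×B = (7140, 2940, 4700) N/C.
F = q(E + v×B) = (−1.602×10⁻¹⁹ C)·(7140, 2940, 4700) = (-1.14×10⁻¹⁵, -4.71×10⁻¹⁶, -7.52×10⁻¹⁶) N.
|a| = |F|/m = 1.448×10⁻¹⁵/1.883×10⁻²⁸ ≈ 7.69×10¹² m/s².

|a| ≈ 7.69×10¹² m/s²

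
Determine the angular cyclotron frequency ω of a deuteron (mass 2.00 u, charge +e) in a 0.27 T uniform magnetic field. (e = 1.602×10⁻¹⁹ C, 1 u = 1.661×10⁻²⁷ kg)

ω = |q|B/m.
ω = (1.602×10⁻¹⁹)(0.27)/3.322×10⁻²⁷ ≈ 1.3×10⁷ rad/s.

ω ≈ 1.3×10⁷ rad/s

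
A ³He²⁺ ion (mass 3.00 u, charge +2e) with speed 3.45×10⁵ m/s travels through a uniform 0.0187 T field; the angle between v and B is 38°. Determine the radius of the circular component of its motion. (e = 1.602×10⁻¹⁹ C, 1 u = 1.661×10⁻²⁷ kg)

r ≈ 0.177 m

v⊥ = v sinθ = 3.45×10⁵·sin38° ≈ 2.124×10⁵ m/s.
r = m v⊥/(|q|B) = (4.983×10⁻²⁷)(2.124×10⁵)/((3.204×10⁻¹⁹)(0.0187)) ≈ 0.177 m.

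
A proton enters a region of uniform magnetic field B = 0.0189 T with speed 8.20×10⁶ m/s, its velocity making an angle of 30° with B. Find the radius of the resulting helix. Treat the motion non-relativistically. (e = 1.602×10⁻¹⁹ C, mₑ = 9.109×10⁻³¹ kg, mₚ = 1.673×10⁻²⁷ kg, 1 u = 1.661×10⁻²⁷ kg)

v⊥ = v sinθ = 8.20×10⁶·sin30° ≈ 4.100×10⁶ m/s.
r = m v⊥/(|q|B) = (1.673×10⁻²⁷)(4.100×10⁶)/((1.602×10⁻¹⁹)(0.0189)) ≈ 2.27 m.

r ≈ 2.27 m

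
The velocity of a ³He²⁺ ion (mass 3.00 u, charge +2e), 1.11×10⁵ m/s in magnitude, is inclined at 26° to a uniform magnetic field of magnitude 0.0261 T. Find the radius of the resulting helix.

v⊥ = v sinθ = 1.11×10⁵·sin26° ≈ 4.866×10⁴ m/s.
r = m v⊥/(|q|B) = (4.983×10⁻²⁷)(4.866×10⁴)/((3.204×10⁻¹⁹)(0.0261)) ≈ 0.0290 m.

r ≈ 0.0290 m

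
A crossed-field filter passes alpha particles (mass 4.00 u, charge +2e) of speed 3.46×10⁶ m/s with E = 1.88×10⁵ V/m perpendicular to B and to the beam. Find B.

B = 0.0543 T

Balance of forces in the selector: qE = qvB ⇒ B = E/v.
B = 1.88×10⁵/3.46×10⁶ = 0.0543 T.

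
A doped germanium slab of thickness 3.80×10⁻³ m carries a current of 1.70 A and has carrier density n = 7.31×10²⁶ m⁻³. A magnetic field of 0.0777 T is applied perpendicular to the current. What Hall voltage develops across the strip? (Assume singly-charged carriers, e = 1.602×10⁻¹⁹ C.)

V_H ≈ 2.97×10⁻⁷ V

V_H = IB/(n e t).
V_H = (1.70)(0.0777)/((7.31×10²⁶)(1.602×10⁻¹⁹)(3.80×10⁻³)) ≈ 2.97×10⁻⁷ V.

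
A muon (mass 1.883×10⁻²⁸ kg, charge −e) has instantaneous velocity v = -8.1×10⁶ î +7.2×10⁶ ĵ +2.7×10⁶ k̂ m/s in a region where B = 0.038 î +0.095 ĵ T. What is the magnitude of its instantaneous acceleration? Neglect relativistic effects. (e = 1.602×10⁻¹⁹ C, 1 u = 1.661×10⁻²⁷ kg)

|a| ≈ 9.18×10¹⁴ m/s²

v×B = (-2.56×10⁵, 1.03×10⁵, -1.04×10⁶) N/C.
F = q v×B = (−1.602×10⁻¹⁹ C)·(-2.56×10⁵, 1.03×10⁵, -1.04×10⁶) = (4.11×10⁻¹⁴, -1.64×10⁻¹⁴, 1.67×10⁻¹³) N.
|a| = |F|/m = 1.729×10⁻¹³/1.883×10⁻²⁸ ≈ 9.18×10¹⁴ m/s².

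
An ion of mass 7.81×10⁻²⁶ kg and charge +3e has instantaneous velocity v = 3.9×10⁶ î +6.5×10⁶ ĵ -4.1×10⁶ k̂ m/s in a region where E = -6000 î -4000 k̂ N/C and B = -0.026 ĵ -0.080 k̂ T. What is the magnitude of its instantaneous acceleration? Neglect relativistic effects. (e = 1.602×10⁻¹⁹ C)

|a| ≈ 4.39×10¹² m/s²

v×B = (-6.27×10⁵, 3.12×10⁵, -1.01×10⁵) N/C.
E + v×B = (-6.33×10⁵, 3.12×10⁵, -1.05×10⁵) N/C.
F = q(E + v×B) = (4.806×10⁻¹⁹ C)·(-6.33×10⁵, 3.12×10⁵, -1.05×10⁵) = (-3.04×10⁻¹³, 1.50×10⁻¹³, -5.07×10⁻¹⁴) N.
|a| = |F|/m = 3.428×10⁻¹³/7.81×10⁻²⁶ ≈ 4.39×10¹² m/s².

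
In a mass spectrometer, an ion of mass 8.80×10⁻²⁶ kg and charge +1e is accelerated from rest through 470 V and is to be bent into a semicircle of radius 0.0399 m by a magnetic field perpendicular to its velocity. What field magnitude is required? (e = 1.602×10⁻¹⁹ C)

B ≈ 0.570 T

v = √(2|q|V/m) = √(2·1.602×10⁻¹⁹·470/8.80×10⁻²⁶) ≈ 4.137×10⁴ m/s.
B = mv/(|q|r) = (8.80×10⁻²⁶)(4.137×10⁴)/((1.602×10⁻¹⁹)(0.0399)) ≈ 0.570 T.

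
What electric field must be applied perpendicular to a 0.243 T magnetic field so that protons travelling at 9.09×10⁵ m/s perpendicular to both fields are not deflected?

For straight-line motion qE = qvB, so E = vB.
E = 9.09×10⁵ × 0.243 = 2.21×10⁵ V/m.

E = 2.21×10⁵ V/m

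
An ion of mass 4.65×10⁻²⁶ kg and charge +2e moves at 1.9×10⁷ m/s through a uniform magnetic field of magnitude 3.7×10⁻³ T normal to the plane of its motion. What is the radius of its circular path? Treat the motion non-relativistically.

The magnetic force provides the centripetal force: |q|vB = mv²/r.
r = mv/(|q|B) = (4.65×10⁻²⁶)(1.9×10⁷)/((3.204×10⁻¹⁹)(3.7×10⁻³)) ≈ 750 m.

r ≈ 750 m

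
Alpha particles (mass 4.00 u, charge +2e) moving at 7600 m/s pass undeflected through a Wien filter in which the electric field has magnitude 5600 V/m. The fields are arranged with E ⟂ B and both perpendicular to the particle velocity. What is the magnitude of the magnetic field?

B = 0.74 T

Balance of forces in the selector: qE = qvB ⇒ B = E/v.
B = 5600/7600 = 0.74 T.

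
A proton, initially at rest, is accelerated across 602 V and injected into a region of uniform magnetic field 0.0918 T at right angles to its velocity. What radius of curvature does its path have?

r ≈ 0.0386 m

Acceleration: |q|V = ½mv² ⇒ v = √(2|q|V/m) = √(2·1.602×10⁻¹⁹·602/1.673×10⁻²⁷) ≈ 3.395×10⁵ m/s.
In the field: r = mv/(|q|B) = (1.673×10⁻²⁷)(3.395×10⁵)/((1.602×10⁻¹⁹)(0.0918)) ≈ 0.0386 m.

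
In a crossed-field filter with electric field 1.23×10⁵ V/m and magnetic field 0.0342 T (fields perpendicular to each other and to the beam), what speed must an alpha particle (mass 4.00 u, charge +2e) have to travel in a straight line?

v = 3.60×10⁶ m/s

Zero net Lorentz force requires |qE| = |q v×B|, i.e. E = vB.
v = E/B = 1.23×10⁵/0.0342 = 3.60×10⁶ m/s.
The result is independent of the particle's charge and mass.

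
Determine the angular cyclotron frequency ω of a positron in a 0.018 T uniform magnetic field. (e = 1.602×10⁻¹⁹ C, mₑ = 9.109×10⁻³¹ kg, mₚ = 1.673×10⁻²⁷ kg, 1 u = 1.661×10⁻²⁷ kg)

ω = |q|B/m.
ω = (1.602×10⁻¹⁹)(0.018)/9.109×10⁻³¹ ≈ 3.2×10⁹ rad/s.

ω ≈ 3.2×10⁹ rad/s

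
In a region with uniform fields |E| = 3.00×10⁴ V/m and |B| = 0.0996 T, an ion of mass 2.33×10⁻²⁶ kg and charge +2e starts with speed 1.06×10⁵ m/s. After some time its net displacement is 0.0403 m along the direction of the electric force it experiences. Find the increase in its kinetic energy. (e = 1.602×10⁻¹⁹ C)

ΔKE ≈ 3.87×10⁻¹⁶ J

The magnetic force is always ⟂ v and does no work; only the electric force changes KE.
ΔKE = F_E · d = |q|E d = (3.204×10⁻¹⁹)(3.00×10⁴)(0.0403) ≈ 3.87×10⁻¹⁶ J.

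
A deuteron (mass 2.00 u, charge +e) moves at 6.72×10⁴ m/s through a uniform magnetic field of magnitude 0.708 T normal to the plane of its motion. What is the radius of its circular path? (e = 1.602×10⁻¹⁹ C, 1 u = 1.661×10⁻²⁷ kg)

r ≈ 1.97×10⁻³ m

The magnetic force provides the centripetal force: |q|vB = mv²/r.
r = mv/(|q|B) = (3.322×10⁻²⁷)(6.72×10⁴)/((1.602×10⁻¹⁹)(0.708)) ≈ 1.97×10⁻³ m.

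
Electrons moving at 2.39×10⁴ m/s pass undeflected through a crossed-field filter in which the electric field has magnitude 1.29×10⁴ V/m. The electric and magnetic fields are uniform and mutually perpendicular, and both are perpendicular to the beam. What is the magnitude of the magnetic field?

B = 0.540 T

Balance of forces in the selector: qE = qvB ⇒ B = E/v.
B = 1.29×10⁴/2.39×10⁴ = 0.540 T.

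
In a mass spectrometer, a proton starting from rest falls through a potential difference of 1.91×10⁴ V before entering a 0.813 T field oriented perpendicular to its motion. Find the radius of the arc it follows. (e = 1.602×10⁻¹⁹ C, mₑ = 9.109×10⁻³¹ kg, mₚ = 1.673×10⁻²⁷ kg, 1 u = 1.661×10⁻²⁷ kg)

Acceleration: |q|V = ½mv² ⇒ v = √(2|q|V/m) = √(2·1.602×10⁻¹⁹·1.91×10⁴/1.673×10⁻²⁷) ≈ 1.913×10⁶ m/s.
In the field: r = mv/(|q|B) = (1.673×10⁻²⁷)(1.913×10⁶)/((1.602×10⁻¹⁹)(0.813)) ≈ 0.0246 m.

r ≈ 0.0246 m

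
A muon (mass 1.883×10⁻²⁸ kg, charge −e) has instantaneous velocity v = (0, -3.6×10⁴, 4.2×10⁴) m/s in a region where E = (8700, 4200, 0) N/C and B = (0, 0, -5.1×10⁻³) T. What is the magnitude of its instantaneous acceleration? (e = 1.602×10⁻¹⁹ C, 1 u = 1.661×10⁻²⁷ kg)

|a| ≈ 8.36×10¹² m/s²

v×B = (184, 0, 0) N/C.
E + v×B = (8880, 4200, 0) N/C.
F = q(E + v×B) = (−1.602×10⁻¹⁹ C)·(8880, 4200, 0) = (-1.42×10⁻¹⁵, -6.73×10⁻¹⁶, 0) N.
|a| = |F|/m = 1.574×10⁻¹⁵/1.883×10⁻²⁸ ≈ 8.36×10¹² m/s².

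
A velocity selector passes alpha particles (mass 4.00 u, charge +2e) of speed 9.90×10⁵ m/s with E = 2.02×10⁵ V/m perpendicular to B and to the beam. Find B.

B = 0.204 T

Balance of forces in the selector: qE = qvB ⇒ B = E/v.
B = 2.02×10⁵/9.90×10⁵ = 0.204 T.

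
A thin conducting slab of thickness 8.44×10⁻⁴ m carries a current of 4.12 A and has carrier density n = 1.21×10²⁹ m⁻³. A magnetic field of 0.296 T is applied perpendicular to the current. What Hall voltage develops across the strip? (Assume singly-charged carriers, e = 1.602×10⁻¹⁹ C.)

V_H ≈ 7.45×10⁻⁸ V

V_H = IB/(n e t).
V_H = (4.12)(0.296)/((1.21×10²⁹)(1.602×10⁻¹⁹)(8.44×10⁻⁴)) ≈ 7.45×10⁻⁸ V.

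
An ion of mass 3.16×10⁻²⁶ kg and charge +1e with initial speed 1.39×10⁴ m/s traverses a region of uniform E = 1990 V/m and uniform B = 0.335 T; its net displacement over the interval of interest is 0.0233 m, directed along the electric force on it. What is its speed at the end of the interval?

v_f ≈ 2.58×10⁴ m/s

B does no work; ΔKE = |q|E d.
½mv_f² = ½mv₀² + |q|Ed = ½(3.16×10⁻²⁶)(1.39×10⁴)² + (1.602×10⁻¹⁹)(1990)(0.0233) ≈ 3.053×10⁻¹⁸ J + 7.428×10⁻¹⁸ J ≈ 1.048×10⁻¹⁷ J.
v_f = √(2·1.048×10⁻¹⁷/3.16×10⁻²⁶) ≈ 2.58×10⁴ m/s.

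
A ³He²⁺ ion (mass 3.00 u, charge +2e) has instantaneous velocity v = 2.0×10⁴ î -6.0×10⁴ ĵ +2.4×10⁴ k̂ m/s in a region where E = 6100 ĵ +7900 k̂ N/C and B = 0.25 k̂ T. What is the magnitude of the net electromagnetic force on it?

|F| ≈ 5.44×10⁻¹⁵ N

v×B = (-1.50×10⁴, -5000, 0) N/C.
E + v×B = (-1.50×10⁴, 1100, 7900) N/C.
F = q(E + v×B) = (3.204×10⁻¹⁹ C)·(-1.50×10⁴, 1100, 7900) = (-4.81×10⁻¹⁵, 3.52×10⁻¹⁶, 2.53×10⁻¹⁵) N.
|F| = 5.44×10⁻¹⁵ N.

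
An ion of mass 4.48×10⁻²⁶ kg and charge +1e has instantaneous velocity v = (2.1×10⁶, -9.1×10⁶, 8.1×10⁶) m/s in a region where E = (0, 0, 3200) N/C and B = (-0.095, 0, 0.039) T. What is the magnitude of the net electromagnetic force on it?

v×B = (-3.55×10⁵, -8.51×10⁵, -8.64×10⁵) N/C.
E + v×B = (-3.55×10⁵, -8.51×10⁵, -8.61×10⁵) N/C.
F = q(E + v×B) = (1.602×10⁻¹⁹ C)·(-3.55×10⁵, -8.51×10⁵, -8.61×10⁵) = (-5.69×10⁻¹⁴, -1.36×10⁻¹³, -1.38×10⁻¹³) N.
|F| = 2.02×10⁻¹³ N.

|F| ≈ 2.02×10⁻¹³ N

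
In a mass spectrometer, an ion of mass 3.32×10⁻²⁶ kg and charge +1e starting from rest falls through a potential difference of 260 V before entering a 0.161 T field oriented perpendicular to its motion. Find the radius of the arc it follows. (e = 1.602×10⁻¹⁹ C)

r ≈ 0.0645 m

Acceleration: |q|V = ½mv² ⇒ v = √(2|q|V/m) = √(2·1.602×10⁻¹⁹·260/3.32×10⁻²⁶) ≈ 5.009×10⁴ m/s.
In the field: r = mv/(|q|B) = (3.32×10⁻²⁶)(5.009×10⁴)/((1.602×10⁻¹⁹)(0.161)) ≈ 0.0645 m.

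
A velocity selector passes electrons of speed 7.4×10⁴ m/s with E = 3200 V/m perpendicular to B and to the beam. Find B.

Balance of forces in the selector: qE = qvB ⇒ B = E/v.
B = 3200/7.4×10⁴ = 0.043 T.

B = 0.043 T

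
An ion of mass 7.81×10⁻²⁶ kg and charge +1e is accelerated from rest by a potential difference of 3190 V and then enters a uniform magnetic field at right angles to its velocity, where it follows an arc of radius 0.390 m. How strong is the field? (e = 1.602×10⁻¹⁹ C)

B ≈ 0.143 T

v = √(2|q|V/m) = √(2·1.602×10⁻¹⁹·3190/7.81×10⁻²⁶) ≈ 1.144×10⁵ m/s.
B = mv/(|q|r) = (7.81×10⁻²⁶)(1.144×10⁵)/((1.602×10⁻¹⁹)(0.390)) ≈ 0.143 T.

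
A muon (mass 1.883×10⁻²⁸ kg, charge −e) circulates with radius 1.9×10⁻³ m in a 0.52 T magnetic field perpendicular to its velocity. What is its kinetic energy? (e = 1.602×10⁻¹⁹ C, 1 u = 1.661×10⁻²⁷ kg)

v = |q|Br/m, then KE = ½mv² = (qBr)²/(2m).
v = (1.602×10⁻¹⁹)(0.52)(1.9×10⁻³)/1.883×10⁻²⁸ ≈ 8.406×10⁵ m/s.
KE = ½(1.883×10⁻²⁸)(8.406×10⁵)² ≈ 6.7×10⁻¹⁷ J = 420 eV.

KE ≈ 420 eV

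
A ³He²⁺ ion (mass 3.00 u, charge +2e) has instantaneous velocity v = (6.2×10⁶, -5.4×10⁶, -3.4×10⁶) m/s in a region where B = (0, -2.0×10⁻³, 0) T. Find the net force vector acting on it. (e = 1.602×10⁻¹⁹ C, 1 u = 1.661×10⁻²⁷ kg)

F ≈ (-2.18×10⁻¹⁵, 0, -3.97×10⁻¹⁵) N

v×B = (-6800, 0, -1.24×10⁴) N/C.
F = q v×B = (3.204×10⁻¹⁹ C)·(-6800, 0, -1.24×10⁴) = (-2.18×10⁻¹⁵, 0, -3.97×10⁻¹⁵) N.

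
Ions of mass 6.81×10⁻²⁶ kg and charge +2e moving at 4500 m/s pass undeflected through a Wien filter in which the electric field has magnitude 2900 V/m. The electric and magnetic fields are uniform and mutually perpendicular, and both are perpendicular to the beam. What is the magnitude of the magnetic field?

Balance of forces in the selector: qE = qvB ⇒ B = E/v.
B = 2900/4500 = 0.64 T.

B = 0.64 T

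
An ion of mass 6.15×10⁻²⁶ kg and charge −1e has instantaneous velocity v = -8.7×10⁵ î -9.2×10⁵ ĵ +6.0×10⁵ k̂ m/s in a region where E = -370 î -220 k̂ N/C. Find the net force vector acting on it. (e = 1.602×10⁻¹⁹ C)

F ≈ (5.93×10⁻¹⁷, 0, 3.52×10⁻¹⁷) N

Only an electric field acts, so F = qE = (−1.602×10⁻¹⁹ C)·(-370, 0, -220) = (5.93×10⁻¹⁷, 0, 3.52×10⁻¹⁷) N.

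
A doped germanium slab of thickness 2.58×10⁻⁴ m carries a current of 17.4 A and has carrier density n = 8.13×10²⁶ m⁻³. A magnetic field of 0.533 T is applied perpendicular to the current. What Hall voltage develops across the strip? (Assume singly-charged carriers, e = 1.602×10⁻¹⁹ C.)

V_H = IB/(n e t).
V_H = (17.4)(0.533)/((8.13×10²⁶)(1.602×10⁻¹⁹)(2.58×10⁻⁴)) ≈ 2.76×10⁻⁴ V.

V_H ≈ 2.76×10⁻⁴ V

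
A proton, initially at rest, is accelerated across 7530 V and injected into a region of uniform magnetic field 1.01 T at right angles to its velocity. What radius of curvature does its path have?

r ≈ 0.0124 m

Acceleration: |q|V = ½mv² ⇒ v = √(2|q|V/m) = √(2·1.602×10⁻¹⁹·7530/1.673×10⁻²⁷) ≈ 1.201×10⁶ m/s.
In the field: r = mv/(|q|B) = (1.673×10⁻²⁷)(1.201×10⁶)/((1.602×10⁻¹⁹)(1.01)) ≈ 0.0124 m.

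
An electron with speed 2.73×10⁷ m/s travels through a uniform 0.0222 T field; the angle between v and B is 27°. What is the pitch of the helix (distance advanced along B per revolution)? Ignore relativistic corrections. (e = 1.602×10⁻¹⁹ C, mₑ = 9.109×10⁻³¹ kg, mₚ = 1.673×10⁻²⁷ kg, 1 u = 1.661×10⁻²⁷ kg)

p ≈ 0.0391 m

v∥ = v cosθ = 2.73×10⁷·cos27° ≈ 2.432×10⁷ m/s.
T = 2πm/(|q|B) = 2π(9.109×10⁻³¹)/((1.602×10⁻¹⁹)(0.0222)) ≈ 1.609×10⁻⁹ s.
pitch = v∥ T = (2.432×10⁷)(1.609×10⁻⁹) ≈ 0.0391 m.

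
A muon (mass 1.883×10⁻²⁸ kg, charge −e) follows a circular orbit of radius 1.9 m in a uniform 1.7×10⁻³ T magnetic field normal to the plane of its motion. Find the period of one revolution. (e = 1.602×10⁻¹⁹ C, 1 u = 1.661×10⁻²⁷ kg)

The cyclotron period depends only on m, q, B: T = 2πm/(|q|B).
T = 2π(1.883×10⁻²⁸)/((1.602×10⁻¹⁹)(1.7×10⁻³)) ≈ 4.3×10⁻⁶ s.

T ≈ 4.3×10⁻⁶ s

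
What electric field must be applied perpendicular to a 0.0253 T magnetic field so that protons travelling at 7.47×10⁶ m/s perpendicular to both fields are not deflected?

E = 1.89×10⁵ V/m

For straight-line motion qE = qvB, so E = vB.
E = 7.47×10⁶ × 0.0253 = 1.89×10⁵ V/m.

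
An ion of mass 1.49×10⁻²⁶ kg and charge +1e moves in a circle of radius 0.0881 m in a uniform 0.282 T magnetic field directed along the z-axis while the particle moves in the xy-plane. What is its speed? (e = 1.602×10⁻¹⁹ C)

From |q|vB = mv²/r, v = |q|Br/m.
v = (1.602×10⁻¹⁹)(0.282)(0.0881)/1.49×10⁻²⁶ ≈ 2.67×10⁵ m/s.

v ≈ 2.67×10⁵ m/s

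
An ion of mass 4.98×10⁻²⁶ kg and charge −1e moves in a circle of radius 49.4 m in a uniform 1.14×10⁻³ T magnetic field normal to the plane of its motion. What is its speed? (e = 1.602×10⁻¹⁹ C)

From |q|vB = mv²/r, v = |q|Br/m.
v = (1.602×10⁻¹⁹)(1.14×10⁻³)(49.4)/4.98×10⁻²⁶ ≈ 1.81×10⁵ m/s.

v ≈ 1.81×10⁵ m/s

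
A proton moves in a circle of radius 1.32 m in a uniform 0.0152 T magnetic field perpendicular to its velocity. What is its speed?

From |q|vB = mv²/r, v = |q|Br/m.
v = (1.602×10⁻¹⁹)(0.0152)(1.32)/1.673×10⁻²⁷ ≈ 1.92×10⁶ m/s.

v ≈ 1.92×10⁶ m/s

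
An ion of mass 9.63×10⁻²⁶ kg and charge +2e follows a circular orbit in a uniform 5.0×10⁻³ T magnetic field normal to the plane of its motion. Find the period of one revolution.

The cyclotron period depends only on m, q, B: T = 2πm/(|q|B).
T = 2π(9.63×10⁻²⁶)/((3.204×10⁻¹⁹)(5.0×10⁻³)) ≈ 3.8×10⁻⁴ s.

T ≈ 3.8×10⁻⁴ s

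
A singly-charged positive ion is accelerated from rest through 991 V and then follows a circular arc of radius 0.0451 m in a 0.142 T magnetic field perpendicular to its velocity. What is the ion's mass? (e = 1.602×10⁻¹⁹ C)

Combine |q|V = ½mv² and r = mv/(|q|B): eliminate v to get m = qB²r²/(2V).
m = (1.602×10⁻¹⁹)(0.142)²(0.0451)²/(2·991) ≈ 3.32×10⁻²⁷ kg.

m ≈ 3.32×10⁻²⁷ kg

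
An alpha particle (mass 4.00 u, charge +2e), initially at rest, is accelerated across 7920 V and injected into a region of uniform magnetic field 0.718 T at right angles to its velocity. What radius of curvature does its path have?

Acceleration: |q|V = ½mv² ⇒ v = √(2|q|V/m) = √(2·3.204×10⁻¹⁹·7920/6.644×10⁻²⁷) ≈ 8.740×10⁵ m/s.
In the field: r = mv/(|q|B) = (6.644×10⁻²⁷)(8.740×10⁵)/((3.204×10⁻¹⁹)(0.718)) ≈ 0.0252 m.

r ≈ 0.0252 m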